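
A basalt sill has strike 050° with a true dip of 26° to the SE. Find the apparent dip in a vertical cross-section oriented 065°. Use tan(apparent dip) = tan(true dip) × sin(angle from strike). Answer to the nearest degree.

The section lies 15° from the strike.
tan(apparent dip) = tan 26° · sin 15° = 0.1262
apparent dip = arctan 0.1262 = 7.19°

7°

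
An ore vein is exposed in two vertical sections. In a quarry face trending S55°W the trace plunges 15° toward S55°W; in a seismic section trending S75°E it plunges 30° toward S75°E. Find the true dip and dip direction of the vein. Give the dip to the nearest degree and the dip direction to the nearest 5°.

true dip 45°, dip direction 160°

Each apparent-dip line lies in the plane. As unit vectors (x east, y north, z up), v₁ plunges 15°→S55°W and v₂ plunges 30°→S75°E.
n = v₁ × v₂ = (0.219, -0.612, 0.641) (taken with n_z > 0).
True dip = arccos(n_z / |n|) = arccos(0.7020) = 45.4°.
Dip direction = azimuth of (n_x, n_y) = atan2(0.219, -0.612) = 160°.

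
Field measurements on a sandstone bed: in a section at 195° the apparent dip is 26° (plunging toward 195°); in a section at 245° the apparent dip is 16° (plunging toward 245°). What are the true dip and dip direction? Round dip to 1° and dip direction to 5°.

true dip 26°, dip direction 190°

Represent each trace as a vector plunging at its apparent dip toward its trend (east-north-up frame): v₁ = (-0.233, -0.868, -0.438), v₂ = (-0.871, -0.406, -0.276).
The plane normal is n = v₁ × v₂ ∝ (-0.061, -0.318, 0.662).
True dip = arccos(n_z / |n|) = arccos(0.8984) = 26.1°.
Dip direction = azimuth of (n_x, n_y) = atan2(-0.061, -0.318) = 191°.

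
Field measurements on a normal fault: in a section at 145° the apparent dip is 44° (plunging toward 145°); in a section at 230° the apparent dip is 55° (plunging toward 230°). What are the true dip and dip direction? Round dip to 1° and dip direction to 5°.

true dip 59°, dip direction 200°

Represent each trace as a vector plunging at its apparent dip toward its trend (east-north-up frame): v₁ = (0.413, -0.589, -0.695), v₂ = (-0.439, -0.369, -0.819).
n = v₁ × v₂ = (-0.227, -0.643, 0.411) (taken with n_z > 0).
True dip = arccos(n_z / |n|) = arccos(0.5162) = 58.9°.
Dip direction = atan2(-0.227, -0.643) = 199° (azimuth of n's horizontal projection).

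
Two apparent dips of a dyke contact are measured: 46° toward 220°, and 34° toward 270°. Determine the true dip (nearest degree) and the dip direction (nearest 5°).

true dip 46°, dip direction 220°

Represent each trace as a vector plunging at its apparent dip toward its trend (east-north-up frame): v₁ = (-0.447, -0.532, -0.719), v₂ = (-0.829, -0.000, -0.559).
The plane normal is n = v₁ × v₂ ∝ (-0.298, -0.347, 0.441).
True dip = arccos(n_z / |n|) = arccos(0.6946) = 46.0°.
Dip direction = atan2(-0.298, -0.347) = 221° (azimuth of n's horizontal projection).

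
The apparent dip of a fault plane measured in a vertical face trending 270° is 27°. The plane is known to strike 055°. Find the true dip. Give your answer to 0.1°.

The section is 35° from the strike.
tan δ = tan α / sin β = tan 27° / sin 35° = 0.5095 / 0.5736 = 0.8883
δ = arctan(0.8883) = 41.62°

41.6°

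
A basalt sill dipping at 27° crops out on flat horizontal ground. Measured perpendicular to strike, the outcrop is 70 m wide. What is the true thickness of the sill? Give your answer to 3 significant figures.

True thickness t = w · sin(dip) = 70 × sin 27°
t = 70 × 0.4540 = 31.779 m

31.8 m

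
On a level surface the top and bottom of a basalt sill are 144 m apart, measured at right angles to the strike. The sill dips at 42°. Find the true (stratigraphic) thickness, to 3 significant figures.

True thickness t = w · sin(dip) = 144 × sin 42°
t = 144 × 0.6691 = 96.355 m

96.4 m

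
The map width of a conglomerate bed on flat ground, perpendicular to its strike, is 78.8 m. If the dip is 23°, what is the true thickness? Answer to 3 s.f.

30.8 m

True thickness t = w · sin(dip) = 78.8 × sin 23°
t = 78.8 × 0.3907 = 30.790 m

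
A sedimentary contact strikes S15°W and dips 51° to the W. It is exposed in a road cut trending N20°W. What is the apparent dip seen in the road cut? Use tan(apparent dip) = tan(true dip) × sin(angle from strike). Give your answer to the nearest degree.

Angle between strike (S15°W) and section (N20°W): β = 35°.
tan α = tan 51° × sin 35° = 1.2349 × 0.5736 = 0.7083
α = arctan(0.7083) = 35.31°

35°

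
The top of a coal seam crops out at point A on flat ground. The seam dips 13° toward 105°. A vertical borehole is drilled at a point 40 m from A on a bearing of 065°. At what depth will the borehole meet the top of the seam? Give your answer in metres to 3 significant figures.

The hole lies 40° from the dip direction, so the down-dip offset is 40 × cos 40° = 30.64 m.
Depth = down-dip offset × tan(dip) = 30.64 × tan 13° = 30.64 × 0.2309
Depth = 7.07 m

7.07 m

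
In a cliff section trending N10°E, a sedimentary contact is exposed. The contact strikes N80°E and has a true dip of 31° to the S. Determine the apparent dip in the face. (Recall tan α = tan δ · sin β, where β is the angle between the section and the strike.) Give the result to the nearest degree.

The section lies 70° from the strike.
tan(apparent dip) = tan 31° · sin 70° = 0.5646
α = arctan(0.5646) = 29.45°

29°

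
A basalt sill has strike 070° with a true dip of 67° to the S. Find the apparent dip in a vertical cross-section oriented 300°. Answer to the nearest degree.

61°

Angle between strike (070°) and section (300°): β = 50°.
tan(apparent dip) = tan 67° · sin 50° = 1.8047
apparent dip = arctan 1.8047 = 61.01°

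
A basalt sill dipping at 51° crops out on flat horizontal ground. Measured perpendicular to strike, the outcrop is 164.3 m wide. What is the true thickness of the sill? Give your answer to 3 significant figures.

True thickness t = w · sin(dip) = 164.3 × sin 51°
t = 164.3 × 0.7771 = 127.685 m

128 m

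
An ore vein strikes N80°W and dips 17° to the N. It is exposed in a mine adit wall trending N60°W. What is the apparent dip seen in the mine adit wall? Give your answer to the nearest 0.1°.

6.0°

The strike is N80°W and the section trends N60°W; the acute angle between them is β = 20°.
tan α = tan 17° × sin 20° = 0.3057 × 0.3420 = 0.1046
apparent dip = arctan 0.1046 = 5.97°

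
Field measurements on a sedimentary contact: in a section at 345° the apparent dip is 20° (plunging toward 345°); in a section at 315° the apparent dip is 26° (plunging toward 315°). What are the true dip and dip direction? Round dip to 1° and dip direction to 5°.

Each apparent-dip line lies in the plane. As unit vectors (x east, y north, z up), v₁ plunges 20°→345° and v₂ plunges 26°→315°.
The plane normal is n = v₁ × v₂ ∝ (-0.181, 0.111, 0.422).
tan δ = √(n_x²+n_y²)/n_z = 0.212/0.422, so δ = 26.6°.
The horizontal component of n points toward azimuth atan2(n_x, n_y) = 302°, the dip direction.

true dip 27°, dip direction 300°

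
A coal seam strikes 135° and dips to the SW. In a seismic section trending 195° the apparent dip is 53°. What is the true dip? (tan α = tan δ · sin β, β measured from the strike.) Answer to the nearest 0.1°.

β = acute angle between strike 135° and section 195° = 60°.
tan δ = tan α / sin β = tan 53° / sin 60° = 1.3270 / 0.8660 = 1.5323
δ = arctan(1.5323) = 56.87°

56.9°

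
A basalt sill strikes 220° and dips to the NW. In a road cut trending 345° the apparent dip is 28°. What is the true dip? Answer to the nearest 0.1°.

33.0°

The section is 55° from the strike.
tan(true dip) = tan 28° / sin 55° = 0.6491
true dip = arctan 0.6491 = 32.99°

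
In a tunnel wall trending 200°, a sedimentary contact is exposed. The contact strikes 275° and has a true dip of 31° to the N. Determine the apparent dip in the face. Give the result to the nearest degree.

30°

The section lies 75° from the strike.
tan α = tan 31° × sin 75° = 0.6009 × 0.9659 = 0.5804
α = arctan(0.5804) = 30.13°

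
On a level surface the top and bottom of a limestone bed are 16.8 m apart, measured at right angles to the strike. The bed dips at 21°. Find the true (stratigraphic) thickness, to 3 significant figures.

True thickness t = w · sin(dip) = 16.8 × sin 21°
t = 16.8 × 0.3584 = 6.021 m

6.02 m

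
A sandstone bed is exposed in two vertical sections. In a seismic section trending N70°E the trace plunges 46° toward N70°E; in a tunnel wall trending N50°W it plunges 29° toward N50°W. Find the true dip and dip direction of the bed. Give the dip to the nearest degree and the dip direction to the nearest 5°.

true dip 58°, dip direction 020°

The two traces are lines in the plane: v₁ = (sin 70°·cos 46°, cos 70°·cos 46°, −sin 46°), v₂ = (sin 310°·cos 29°, cos 310°·cos 29°, −sin 29°).
n = v₁ × v₂ = (0.289, 0.798, 0.526) (taken with n_z > 0).
True dip = arccos(n_z / |n|) = arccos(0.5267) = 58.2°.
Dip direction = azimuth of (n_x, n_y) = atan2(0.289, 0.798) = 20°.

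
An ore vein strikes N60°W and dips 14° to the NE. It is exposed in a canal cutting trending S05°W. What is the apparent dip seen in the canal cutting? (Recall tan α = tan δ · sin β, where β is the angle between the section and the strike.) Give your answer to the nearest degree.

13°

Angle between strike (N60°W) and section (S05°W): β = 65°.
tan(apparent dip) = tan 14° · sin 65° = 0.2260
α = arctan(0.2260) = 12.73°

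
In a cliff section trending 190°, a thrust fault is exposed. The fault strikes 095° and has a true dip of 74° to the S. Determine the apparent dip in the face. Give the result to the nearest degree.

The strike is 095° and the section trends 190°; the acute angle between them is β = 85°.
tan α = tan 74° × sin 85° = 3.4874 × 0.9962 = 3.4741
apparent dip = arctan 3.4741 = 73.94°

74°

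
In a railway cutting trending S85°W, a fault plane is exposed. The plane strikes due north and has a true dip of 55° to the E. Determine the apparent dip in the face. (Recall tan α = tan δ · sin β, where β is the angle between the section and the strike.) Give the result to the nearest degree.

55°

The section lies 85° from the strike.
tan α = tan 55° × sin 85° = 1.4281 × 0.9962 = 1.4227
α = arctan(1.4227) = 54.90°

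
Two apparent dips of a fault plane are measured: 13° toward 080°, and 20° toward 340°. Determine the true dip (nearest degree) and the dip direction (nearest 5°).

true dip 25°, dip direction 020°

Represent each trace as a vector plunging at its apparent dip toward its trend (east-north-up frame): v₁ = (0.960, 0.169, -0.225), v₂ = (-0.321, 0.883, -0.342).
Cross product v₁ × v₂ gives the pole to the plane: n ∝ (0.141, 0.400, 0.902).
Dip δ = arctan(|n_h|/n_z) = arctan(0.425/0.902) = 25.2°.
The horizontal component of n points toward azimuth atan2(n_x, n_y) = 19°, the dip direction.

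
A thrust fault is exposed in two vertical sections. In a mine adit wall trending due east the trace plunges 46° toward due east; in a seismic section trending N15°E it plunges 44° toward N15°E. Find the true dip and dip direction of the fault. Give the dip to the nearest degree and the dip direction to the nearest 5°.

true dip 52°, dip direction 055°

The two traces are lines in the plane: v₁ = (sin 90°·cos 46°, cos 90°·cos 46°, −sin 46°), v₂ = (sin 15°·cos 44°, cos 15°·cos 44°, −sin 44°).
Cross product v₁ × v₂ gives the pole to the plane: n ∝ (0.500, 0.349, 0.483).
Dip δ = arctan(|n_h|/n_z) = arctan(0.609/0.483) = 51.6°.
Dip direction = azimuth of (n_x, n_y) = atan2(0.500, 0.349) = 55°.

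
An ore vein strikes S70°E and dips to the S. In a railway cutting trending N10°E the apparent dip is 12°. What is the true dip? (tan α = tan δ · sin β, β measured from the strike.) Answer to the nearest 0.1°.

12.2°

β = acute angle between strike S70°E and section N10°E = 80°.
tan(true dip) = tan 12° / sin 80° = 0.2158
true dip = arctan 0.2158 = 12.18°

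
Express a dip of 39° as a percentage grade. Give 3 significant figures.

81.0%

grade % = 100 × tan 39° = 100 × 0.8098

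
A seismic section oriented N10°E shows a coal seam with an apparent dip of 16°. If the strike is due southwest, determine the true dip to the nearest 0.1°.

26.6°

β = acute angle between strike due southwest and section N10°E = 35°.
tan δ = tan α / sin β = tan 16° / sin 35° = 0.2867 / 0.5736 = 0.4999
true dip = arctan 0.4999 = 26.56°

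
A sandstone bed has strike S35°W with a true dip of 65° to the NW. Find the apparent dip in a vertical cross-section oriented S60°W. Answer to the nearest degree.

42°

The strike is S35°W and the section trends S60°W; the acute angle between them is β = 25°.
tan α = tan 65° × sin 25° = 2.1445 × 0.4226 = 0.9063
α = arctan(0.9063) = 42.19°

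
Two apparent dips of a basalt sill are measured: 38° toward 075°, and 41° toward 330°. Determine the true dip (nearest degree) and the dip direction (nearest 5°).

true dip 54°, dip direction 020°

Represent each trace as a vector plunging at its apparent dip toward its trend (east-north-up frame): v₁ = (0.761, 0.204, -0.616), v₂ = (-0.377, 0.654, -0.656).
n = v₁ × v₂ = (0.269, 0.732, 0.574) (taken with n_z > 0).
Dip δ = arctan(|n_h|/n_z) = arctan(0.779/0.574) = 53.6°.
Dip direction = azimuth of (n_x, n_y) = atan2(0.269, 0.732) = 20°.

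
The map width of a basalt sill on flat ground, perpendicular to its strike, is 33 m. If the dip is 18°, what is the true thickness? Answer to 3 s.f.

10.2 m

True thickness t = w · sin(dip) = 33 × sin 18°
t = 33 × 0.3090 = 10.198 m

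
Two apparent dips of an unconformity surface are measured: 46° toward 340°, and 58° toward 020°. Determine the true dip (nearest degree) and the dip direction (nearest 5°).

true dip 58°, dip direction 030°

Represent each trace as a vector plunging at its apparent dip toward its trend (east-north-up frame): v₁ = (-0.238, 0.653, -0.719), v₂ = (0.181, 0.498, -0.848).
Cross product v₁ × v₂ gives the pole to the plane: n ∝ (0.195, 0.332, 0.237).
Dip δ = arctan(|n_h|/n_z) = arctan(0.385/0.237) = 58.4°.
The horizontal component of n points toward azimuth atan2(n_x, n_y) = 30°, the dip direction.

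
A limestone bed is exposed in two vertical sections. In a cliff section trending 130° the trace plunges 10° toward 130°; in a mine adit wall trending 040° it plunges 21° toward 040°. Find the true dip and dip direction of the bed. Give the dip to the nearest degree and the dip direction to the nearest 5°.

true dip 23°, dip direction 065°

The two traces are lines in the plane: v₁ = (sin 130°·cos 10°, cos 130°·cos 10°, −sin 10°), v₂ = (sin 40°·cos 21°, cos 40°·cos 21°, −sin 21°).
The plane normal is n = v₁ × v₂ ∝ (0.351, 0.166, 0.919).
Dip δ = arctan(|n_h|/n_z) = arctan(0.388/0.919) = 22.9°.
Dip direction = azimuth of (n_x, n_y) = atan2(0.351, 0.166) = 65°.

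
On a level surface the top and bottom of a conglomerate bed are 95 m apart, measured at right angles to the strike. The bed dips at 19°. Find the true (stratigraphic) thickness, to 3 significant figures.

True thickness t = w · sin(dip) = 95 × sin 19°
t = 95 × 0.3256 = 30.929 m

30.9 m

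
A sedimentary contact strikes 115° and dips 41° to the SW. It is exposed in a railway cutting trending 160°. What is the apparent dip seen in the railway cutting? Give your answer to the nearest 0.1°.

31.6°

The section lies 45° from the strike.
tan(apparent dip) = tan 41° · sin 45° = 0.6147
α = arctan(0.6147) = 31.58°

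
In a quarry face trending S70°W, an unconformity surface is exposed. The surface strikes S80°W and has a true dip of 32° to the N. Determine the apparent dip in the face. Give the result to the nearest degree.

6°

The section lies 10° from the strike.
tan α = tan 32° × sin 10° = 0.6249 × 0.1736 = 0.1085
α = arctan(0.1085) = 6.19°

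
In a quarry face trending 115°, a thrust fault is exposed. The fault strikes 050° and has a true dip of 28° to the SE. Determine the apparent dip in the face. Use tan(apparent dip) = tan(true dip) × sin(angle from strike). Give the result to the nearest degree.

26°

The strike is 050° and the section trends 115°; the acute angle between them is β = 65°.
tan(apparent dip) = tan 28° · sin 65° = 0.4819
α = arctan(0.4819) = 25.73°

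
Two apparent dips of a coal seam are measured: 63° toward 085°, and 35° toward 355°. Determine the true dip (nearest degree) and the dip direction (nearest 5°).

Each apparent-dip line lies in the plane. As unit vectors (x east, y north, z up), v₁ plunges 63°→085° and v₂ plunges 35°→355°.
n = v₁ × v₂ = (0.704, 0.323, 0.372) (taken with n_z > 0).
True dip = arccos(n_z / |n|) = arccos(0.4327) = 64.4°.
Dip direction = atan2(0.704, 0.323) = 65° (azimuth of n's horizontal projection).

true dip 64°, dip direction 065°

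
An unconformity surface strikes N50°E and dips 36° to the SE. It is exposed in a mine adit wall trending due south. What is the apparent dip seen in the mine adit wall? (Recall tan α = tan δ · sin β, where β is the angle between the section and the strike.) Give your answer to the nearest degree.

29°

Angle between strike (N50°E) and section (due south): β = 50°.
tan(apparent dip) = tan 36° · sin 50° = 0.5566
α = arctan(0.5566) = 29.10°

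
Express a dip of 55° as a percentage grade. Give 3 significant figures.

143%

grade % = 100 × tan 55° = 100 × 1.4281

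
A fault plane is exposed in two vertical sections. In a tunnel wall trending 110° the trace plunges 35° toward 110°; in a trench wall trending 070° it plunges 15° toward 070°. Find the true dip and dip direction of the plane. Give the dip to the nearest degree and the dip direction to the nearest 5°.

true dip 39°, dip direction 140°

Each apparent-dip line lies in the plane. As unit vectors (x east, y north, z up), v₁ plunges 35°→110° and v₂ plunges 15°→070°.
Cross product v₁ × v₂ gives the pole to the plane: n ∝ (0.262, -0.321, 0.509).
tan δ = √(n_x²+n_y²)/n_z = 0.415/0.509, so δ = 39.2°.
Dip direction = atan2(0.262, -0.321) = 141° (azimuth of n's horizontal projection).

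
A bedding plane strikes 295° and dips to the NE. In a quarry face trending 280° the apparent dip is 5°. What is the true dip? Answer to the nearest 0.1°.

18.7°

β = acute angle between strike 295° and section 280° = 15°.
tan(true dip) = tan 5° / sin 15° = 0.3380
true dip = arctan 0.3380 = 18.68°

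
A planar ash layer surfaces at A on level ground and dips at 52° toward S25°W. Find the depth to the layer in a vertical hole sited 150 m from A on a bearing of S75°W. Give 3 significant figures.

123 m

The hole lies 50° from the dip direction, so the down-dip offset is 150 × cos 50° = 96.42 m.
Depth = down-dip offset × tan(dip) = 96.42 × tan 52° = 96.42 × 1.2799
Depth = 123.41 m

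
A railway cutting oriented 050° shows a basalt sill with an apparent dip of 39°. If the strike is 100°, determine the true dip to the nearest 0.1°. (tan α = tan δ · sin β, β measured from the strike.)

The section is 50° from the strike.
tan δ = tan α / sin β = tan 39° / sin 50° = 0.8098 / 0.7660 = 1.0571
δ = arctan(1.0571) = 46.59°

46.6°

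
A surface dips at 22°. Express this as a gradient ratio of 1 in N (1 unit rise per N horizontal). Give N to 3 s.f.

1 : N means tan θ = 1/N, so N = 1/tan 22° = 1/0.4040

1 in 2.48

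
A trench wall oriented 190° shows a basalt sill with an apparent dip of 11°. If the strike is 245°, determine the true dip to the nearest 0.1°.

13.3°

The section is 55° from the strike.
tan δ = tan α / sin β = tan 11° / sin 55° = 0.1944 / 0.8192 = 0.2373
true dip = arctan 0.2373 = 13.35°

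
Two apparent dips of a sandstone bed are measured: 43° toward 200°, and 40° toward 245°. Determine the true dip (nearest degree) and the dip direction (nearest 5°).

Represent each trace as a vector plunging at its apparent dip toward its trend (east-north-up frame): v₁ = (-0.250, -0.687, -0.682), v₂ = (-0.694, -0.324, -0.643).
Cross product v₁ × v₂ gives the pole to the plane: n ∝ (-0.221, -0.313, 0.396).
True dip = arccos(n_z / |n|) = arccos(0.7190) = 44.0°.
The horizontal component of n points toward azimuth atan2(n_x, n_y) = 215°, the dip direction.

true dip 44°, dip direction 215°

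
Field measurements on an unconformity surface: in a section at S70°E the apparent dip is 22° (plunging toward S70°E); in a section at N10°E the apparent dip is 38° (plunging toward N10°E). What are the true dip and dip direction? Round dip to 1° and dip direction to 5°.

true dip 44°, dip direction 045°

Each apparent-dip line lies in the plane. As unit vectors (x east, y north, z up), v₁ plunges 22°→S70°E and v₂ plunges 38°→N10°E.
Cross product v₁ × v₂ gives the pole to the plane: n ∝ (0.486, 0.485, 0.720).
True dip = arccos(n_z / |n|) = arccos(0.7234) = 43.7°.
Dip direction = atan2(0.486, 0.485) = 45° (azimuth of n's horizontal projection).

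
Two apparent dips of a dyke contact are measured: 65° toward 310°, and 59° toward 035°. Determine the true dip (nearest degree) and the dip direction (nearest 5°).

true dip 69°, dip direction 345°

Each apparent-dip line lies in the plane. As unit vectors (x east, y north, z up), v₁ plunges 65°→310° and v₂ plunges 59°→035°.
The plane normal is n = v₁ × v₂ ∝ (-0.150, 0.545, 0.217).
True dip = arccos(n_z / |n|) = arccos(0.3581) = 69.0°.
The horizontal component of n points toward azimuth atan2(n_x, n_y) = 345°, the dip direction.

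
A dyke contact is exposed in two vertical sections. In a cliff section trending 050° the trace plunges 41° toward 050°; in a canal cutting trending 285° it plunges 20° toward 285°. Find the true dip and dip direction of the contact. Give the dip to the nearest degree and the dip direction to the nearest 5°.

true dip 54°, dip direction 000°

Each apparent-dip line lies in the plane. As unit vectors (x east, y north, z up), v₁ plunges 41°→050° and v₂ plunges 20°→285°.
The plane normal is n = v₁ × v₂ ∝ (-0.006, 0.793, 0.581).
tan δ = √(n_x²+n_y²)/n_z = 0.793/0.581, so δ = 53.8°.
The horizontal component of n points toward azimuth atan2(n_x, n_y) = 360°, the dip direction.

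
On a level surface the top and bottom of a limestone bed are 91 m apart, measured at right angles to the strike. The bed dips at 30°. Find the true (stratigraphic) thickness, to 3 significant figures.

True thickness t = w · sin(dip) = 91 × sin 30°
t = 91 × 0.5000 = 45.500 m

45.5 m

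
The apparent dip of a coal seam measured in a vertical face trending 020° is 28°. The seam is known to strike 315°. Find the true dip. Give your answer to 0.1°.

β = acute angle between strike 315° and section 020° = 65°.
tan δ = tan α / sin β = tan 28° / sin 65° = 0.5317 / 0.9063 = 0.5867
true dip = arctan 0.5867 = 30.40°

30.4°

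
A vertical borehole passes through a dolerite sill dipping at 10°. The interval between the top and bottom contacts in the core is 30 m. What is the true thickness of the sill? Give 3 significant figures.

True thickness t = h · cos(dip) = 30 × cos 10°
t = 30 × 0.9848 = 29.544 m

29.5 m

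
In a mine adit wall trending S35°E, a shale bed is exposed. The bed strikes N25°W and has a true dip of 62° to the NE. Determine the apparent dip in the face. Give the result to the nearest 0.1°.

Angle between strike (N25°W) and section (S35°E): β = 10°.
tan α = tan 62° × sin 10° = 1.8807 × 0.1736 = 0.3266
apparent dip = arctan 0.3266 = 18.09°

18.1°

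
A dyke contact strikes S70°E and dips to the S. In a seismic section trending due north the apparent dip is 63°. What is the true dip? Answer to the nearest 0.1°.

64.4°

β = acute angle between strike S70°E and section due north = 70°.
tan(true dip) = tan 63° / sin 70° = 2.0886
δ = arctan(2.0886) = 64.42°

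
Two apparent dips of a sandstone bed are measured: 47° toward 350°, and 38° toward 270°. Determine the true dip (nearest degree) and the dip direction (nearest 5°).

true dip 51°, dip direction 320°

Each apparent-dip line lies in the plane. As unit vectors (x east, y north, z up), v₁ plunges 47°→350° and v₂ plunges 38°→270°.
n = v₁ × v₂ = (-0.414, 0.503, 0.529) (taken with n_z > 0).
Dip δ = arctan(|n_h|/n_z) = arctan(0.651/0.529) = 50.9°.
Dip direction = atan2(-0.414, 0.503) = 321° (azimuth of n's horizontal projection).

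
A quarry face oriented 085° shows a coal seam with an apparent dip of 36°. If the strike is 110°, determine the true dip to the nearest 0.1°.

59.8°

β = acute angle between strike 110° and section 085° = 25°.
tan(true dip) = tan 36° / sin 25° = 1.7191
δ = arctan(1.7191) = 59.81°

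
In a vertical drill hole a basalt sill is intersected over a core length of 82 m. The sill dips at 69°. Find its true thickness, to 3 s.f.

29.4 m

True thickness t = h · cos(dip) = 82 × cos 69°
t = 82 × 0.3584 = 29.386 m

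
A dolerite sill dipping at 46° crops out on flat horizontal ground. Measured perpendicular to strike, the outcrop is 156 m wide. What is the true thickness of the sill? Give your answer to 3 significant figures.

112 m

True thickness t = w · sin(dip) = 156 × sin 46°
t = 156 × 0.7193 = 112.217 m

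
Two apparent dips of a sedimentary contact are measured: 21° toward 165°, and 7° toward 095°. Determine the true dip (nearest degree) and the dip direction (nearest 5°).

true dip 21°, dip direction 165°

The two traces are lines in the plane: v₁ = (sin 165°·cos 21°, cos 165°·cos 21°, −sin 21°), v₂ = (sin 95°·cos 7°, cos 95°·cos 7°, −sin 7°).
The plane normal is n = v₁ × v₂ ∝ (0.079, -0.325, 0.871).
tan δ = √(n_x²+n_y²)/n_z = 0.334/0.871, so δ = 21.0°.
Dip direction = azimuth of (n_x, n_y) = atan2(0.079, -0.325) = 166°.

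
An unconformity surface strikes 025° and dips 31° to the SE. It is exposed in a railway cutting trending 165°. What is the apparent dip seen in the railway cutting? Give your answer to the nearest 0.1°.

21.1°

Angle between strike (025°) and section (165°): β = 40°.
tan(apparent dip) = tan 31° · sin 40° = 0.3862
apparent dip = arctan 0.3862 = 21.12°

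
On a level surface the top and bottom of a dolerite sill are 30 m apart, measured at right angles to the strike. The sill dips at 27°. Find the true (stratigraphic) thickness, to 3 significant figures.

True thickness t = w · sin(dip) = 30 × sin 27°
t = 30 × 0.4540 = 13.620 m

13.6 m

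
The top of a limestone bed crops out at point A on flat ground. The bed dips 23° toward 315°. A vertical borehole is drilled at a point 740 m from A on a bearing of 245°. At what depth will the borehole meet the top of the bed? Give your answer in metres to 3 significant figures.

The hole lies 70° from the dip direction, so the down-dip offset is 740 × cos 70° = 253.09 m.
Depth = down-dip offset × tan(dip) = 253.09 × tan 23° = 253.09 × 0.4245
Depth = 107.43 m

107 m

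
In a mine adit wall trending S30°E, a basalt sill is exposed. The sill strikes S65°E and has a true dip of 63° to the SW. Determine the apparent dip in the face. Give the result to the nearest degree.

48°

The section lies 35° from the strike.
tan(apparent dip) = tan 63° · sin 35° = 1.1257
α = arctan(1.1257) = 48.38°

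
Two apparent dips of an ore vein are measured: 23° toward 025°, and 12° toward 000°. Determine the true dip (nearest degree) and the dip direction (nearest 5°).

true dip 30°, dip direction 070°

Represent each trace as a vector plunging at its apparent dip toward its trend (east-north-up frame): v₁ = (0.389, 0.834, -0.391), v₂ = (0.000, 0.978, -0.208).
The plane normal is n = v₁ × v₂ ∝ (0.209, 0.081, 0.381).
tan δ = √(n_x²+n_y²)/n_z = 0.224/0.381, so δ = 30.5°.
Dip direction = azimuth of (n_x, n_y) = atan2(0.209, 0.081) = 69°.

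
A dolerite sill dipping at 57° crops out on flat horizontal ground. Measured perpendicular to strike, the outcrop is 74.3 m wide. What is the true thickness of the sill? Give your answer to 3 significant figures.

True thickness t = w · sin(dip) = 74.3 × sin 57°
t = 74.3 × 0.8387 = 62.313 m

62.3 m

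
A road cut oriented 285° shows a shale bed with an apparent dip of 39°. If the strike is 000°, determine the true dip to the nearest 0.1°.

40.0°

β = acute angle between strike 000° and section 285° = 75°.
tan(true dip) = tan 39° / sin 75° = 0.8384
true dip = arctan 0.8384 = 39.97°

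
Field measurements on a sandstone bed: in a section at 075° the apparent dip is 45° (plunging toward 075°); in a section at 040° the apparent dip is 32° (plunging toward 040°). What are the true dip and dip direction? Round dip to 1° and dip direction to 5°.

The two traces are lines in the plane: v₁ = (sin 75°·cos 45°, cos 75°·cos 45°, −sin 45°), v₂ = (sin 40°·cos 32°, cos 40°·cos 32°, −sin 32°).
The plane normal is n = v₁ × v₂ ∝ (0.362, -0.024, 0.344).
Dip δ = arctan(|n_h|/n_z) = arctan(0.363/0.344) = 46.6°.
Dip direction = azimuth of (n_x, n_y) = atan2(0.362, -0.024) = 94°.

true dip 47°, dip direction 095°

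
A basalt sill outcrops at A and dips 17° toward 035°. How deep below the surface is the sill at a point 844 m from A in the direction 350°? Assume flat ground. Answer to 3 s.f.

The hole lies 45° from the dip direction, so the down-dip offset is 844 × cos 45° = 596.80 m.
Depth = down-dip offset × tan(dip) = 596.80 × tan 17° = 596.80 × 0.3057
Depth = 182.46 m

182 m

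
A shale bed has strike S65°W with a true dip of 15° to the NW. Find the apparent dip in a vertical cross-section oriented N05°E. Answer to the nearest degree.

Angle between strike (S65°W) and section (N05°E): β = 60°.
tan α = tan 15° × sin 60° = 0.2679 × 0.8660 = 0.2321
α = arctan(0.2321) = 13.06°

13°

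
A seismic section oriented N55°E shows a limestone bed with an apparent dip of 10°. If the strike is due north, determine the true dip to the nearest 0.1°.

12.1°

β = acute angle between strike due north and section N55°E = 55°.
tan(true dip) = tan 10° / sin 55° = 0.2153
true dip = arctan 0.2153 = 12.15°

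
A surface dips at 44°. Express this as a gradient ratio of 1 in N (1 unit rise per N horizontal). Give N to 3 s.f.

1 : N means tan θ = 1/N, so N = 1/tan 44° = 1/0.9657

1 in 1.04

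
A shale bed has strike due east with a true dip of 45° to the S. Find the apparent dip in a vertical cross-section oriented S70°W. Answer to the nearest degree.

19°

Angle between strike (due east) and section (S70°W): β = 20°.
tan α = tan 45° × sin 20° = 1.0000 × 0.3420 = 0.3420
α = arctan(0.3420) = 18.88°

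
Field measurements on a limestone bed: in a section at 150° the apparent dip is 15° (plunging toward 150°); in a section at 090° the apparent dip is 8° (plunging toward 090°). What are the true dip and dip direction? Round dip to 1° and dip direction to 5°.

true dip 15°, dip direction 150°

The two traces are lines in the plane: v₁ = (sin 150°·cos 15°, cos 150°·cos 15°, −sin 15°), v₂ = (sin 90°·cos 8°, cos 90°·cos 8°, −sin 8°).
Cross product v₁ × v₂ gives the pole to the plane: n ∝ (0.116, -0.189, 0.828).
tan δ = √(n_x²+n_y²)/n_z = 0.222/0.828, so δ = 15.0°.
Dip direction = atan2(0.116, -0.189) = 148° (azimuth of n's horizontal projection).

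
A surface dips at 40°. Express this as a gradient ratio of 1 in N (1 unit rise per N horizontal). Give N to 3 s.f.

1 : N means tan θ = 1/N, so N = 1/tan 40° = 1/0.8391

1 in 1.19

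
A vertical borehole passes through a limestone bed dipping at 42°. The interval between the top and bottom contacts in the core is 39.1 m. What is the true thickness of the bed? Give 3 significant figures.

29.1 m

True thickness t = h · cos(dip) = 39.1 × cos 42°
t = 39.1 × 0.7431 = 29.057 m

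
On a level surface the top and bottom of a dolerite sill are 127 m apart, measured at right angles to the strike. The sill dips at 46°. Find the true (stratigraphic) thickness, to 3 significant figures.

91.4 m

True thickness t = w · sin(dip) = 127 × sin 46°
t = 127 × 0.7193 = 91.356 m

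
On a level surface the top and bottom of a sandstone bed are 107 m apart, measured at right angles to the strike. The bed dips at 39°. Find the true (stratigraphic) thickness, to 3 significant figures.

True thickness t = w · sin(dip) = 107 × sin 39°
t = 107 × 0.6293 = 67.337 m

67.3 m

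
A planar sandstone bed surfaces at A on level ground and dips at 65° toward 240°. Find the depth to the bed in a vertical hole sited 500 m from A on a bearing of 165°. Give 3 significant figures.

The hole lies 75° from the dip direction, so the down-dip offset is 500 × cos 75° = 129.41 m.
Depth = down-dip offset × tan(dip) = 129.41 × tan 65° = 129.41 × 2.1445
Depth = 277.52 m

278 m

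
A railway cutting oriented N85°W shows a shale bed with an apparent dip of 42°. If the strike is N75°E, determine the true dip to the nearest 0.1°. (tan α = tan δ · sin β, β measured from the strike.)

The section is 20° from the strike.
tan(true dip) = tan 42° / sin 20° = 2.6326
δ = arctan(2.6326) = 69.20°

69.2°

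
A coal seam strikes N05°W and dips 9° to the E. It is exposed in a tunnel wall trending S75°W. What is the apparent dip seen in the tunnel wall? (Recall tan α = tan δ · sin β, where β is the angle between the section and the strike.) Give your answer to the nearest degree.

The section lies 80° from the strike.
tan α = tan 9° × sin 80° = 0.1584 × 0.9848 = 0.1560
apparent dip = arctan 0.1560 = 8.87°

9°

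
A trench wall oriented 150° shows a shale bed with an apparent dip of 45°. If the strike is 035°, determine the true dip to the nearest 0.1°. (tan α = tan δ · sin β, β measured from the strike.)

47.8°

β = acute angle between strike 035° and section 150° = 65°.
tan(true dip) = tan 45° / sin 65° = 1.1034
true dip = arctan 1.1034 = 47.81°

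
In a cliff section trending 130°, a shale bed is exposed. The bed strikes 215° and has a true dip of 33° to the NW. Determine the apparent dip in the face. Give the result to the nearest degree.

33°

The section lies 85° from the strike.
tan(apparent dip) = tan 33° · sin 85° = 0.6469
α = arctan(0.6469) = 32.90°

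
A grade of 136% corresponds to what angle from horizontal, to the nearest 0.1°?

tan θ = 136/100 = 1.3600
θ = arctan(1.3600) = 53.67°

53.7°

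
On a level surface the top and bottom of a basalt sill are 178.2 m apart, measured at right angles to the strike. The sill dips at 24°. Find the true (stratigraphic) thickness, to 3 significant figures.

True thickness t = w · sin(dip) = 178.2 × sin 24°
t = 178.2 × 0.4067 = 72.480 m

72.5 m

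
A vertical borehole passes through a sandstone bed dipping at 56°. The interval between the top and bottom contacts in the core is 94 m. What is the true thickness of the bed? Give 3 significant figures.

True thickness t = h · cos(dip) = 94 × cos 56°
t = 94 × 0.5592 = 52.564 m

52.6 m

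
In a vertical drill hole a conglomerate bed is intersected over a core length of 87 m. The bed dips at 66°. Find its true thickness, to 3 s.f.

35.4 m

True thickness t = h · cos(dip) = 87 × cos 66°
t = 87 × 0.4067 = 35.386 m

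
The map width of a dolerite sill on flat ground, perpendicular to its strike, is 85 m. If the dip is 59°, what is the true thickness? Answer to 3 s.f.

72.9 m

True thickness t = w · sin(dip) = 85 × sin 59°
t = 85 × 0.8572 = 72.859 m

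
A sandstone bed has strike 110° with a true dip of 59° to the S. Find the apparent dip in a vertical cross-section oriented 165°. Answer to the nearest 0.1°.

Angle between strike (110°) and section (165°): β = 55°.
tan α = tan 59° × sin 55° = 1.6643 × 0.8192 = 1.3633
α = arctan(1.3633) = 53.74°

53.7°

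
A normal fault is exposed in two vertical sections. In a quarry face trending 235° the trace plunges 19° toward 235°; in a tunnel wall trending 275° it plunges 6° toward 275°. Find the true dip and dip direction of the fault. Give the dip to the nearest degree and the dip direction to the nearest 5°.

true dip 23°, dip direction 200°

Each apparent-dip line lies in the plane. As unit vectors (x east, y north, z up), v₁ plunges 19°→235° and v₂ plunges 6°→275°.
n = v₁ × v₂ = (-0.085, -0.242, 0.604) (taken with n_z > 0).
True dip = arccos(n_z / |n|) = arccos(0.9208) = 23.0°.
The horizontal component of n points toward azimuth atan2(n_x, n_y) = 199°, the dip direction.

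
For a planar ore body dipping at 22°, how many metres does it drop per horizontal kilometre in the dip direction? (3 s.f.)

drop per km = 1000 × tan 22° = 1000 × 0.4040

404 m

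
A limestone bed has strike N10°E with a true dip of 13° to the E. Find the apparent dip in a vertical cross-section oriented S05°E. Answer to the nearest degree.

The strike is N10°E and the section trends S05°E; the acute angle between them is β = 15°.
tan(apparent dip) = tan 13° · sin 15° = 0.0598
apparent dip = arctan 0.0598 = 3.42°

3°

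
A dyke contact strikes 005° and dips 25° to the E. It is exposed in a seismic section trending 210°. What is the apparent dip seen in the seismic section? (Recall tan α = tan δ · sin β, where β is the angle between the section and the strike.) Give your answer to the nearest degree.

The strike is 005° and the section trends 210°; the acute angle between them is β = 25°.
tan α = tan 25° × sin 25° = 0.4663 × 0.4226 = 0.1971
α = arctan(0.1971) = 11.15°

11°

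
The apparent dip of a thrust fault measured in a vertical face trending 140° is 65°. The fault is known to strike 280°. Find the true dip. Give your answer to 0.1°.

The section is 40° from the strike.
tan(true dip) = tan 65° / sin 40° = 3.3363
true dip = arctan 3.3363 = 73.31°

73.3°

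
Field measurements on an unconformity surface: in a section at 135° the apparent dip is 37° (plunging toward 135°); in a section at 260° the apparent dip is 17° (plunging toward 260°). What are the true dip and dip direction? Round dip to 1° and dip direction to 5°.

The two traces are lines in the plane: v₁ = (sin 135°·cos 37°, cos 135°·cos 37°, −sin 37°), v₂ = (sin 260°·cos 17°, cos 260°·cos 17°, −sin 17°).
n = v₁ × v₂ = (-0.065, -0.732, 0.626) (taken with n_z > 0).
True dip = arccos(n_z / |n|) = arccos(0.6483) = 49.6°.
The horizontal component of n points toward azimuth atan2(n_x, n_y) = 185°, the dip direction.

true dip 50°, dip direction 185°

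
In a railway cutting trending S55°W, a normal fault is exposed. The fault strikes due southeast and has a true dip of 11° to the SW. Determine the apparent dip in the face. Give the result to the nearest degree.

The section lies 80° from the strike.
tan α = tan 11° × sin 80° = 0.1944 × 0.9848 = 0.1914
apparent dip = arctan 0.1914 = 10.84°

11°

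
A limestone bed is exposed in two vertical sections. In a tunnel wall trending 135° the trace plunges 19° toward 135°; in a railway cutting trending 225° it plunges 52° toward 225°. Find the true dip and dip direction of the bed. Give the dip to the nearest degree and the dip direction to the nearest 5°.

true dip 53°, dip direction 210°

The two traces are lines in the plane: v₁ = (sin 135°·cos 19°, cos 135°·cos 19°, −sin 19°), v₂ = (sin 225°·cos 52°, cos 225°·cos 52°, −sin 52°).
n = v₁ × v₂ = (-0.385, -0.669, 0.582) (taken with n_z > 0).
tan δ = √(n_x²+n_y²)/n_z = 0.772/0.582, so δ = 53.0°.
Dip direction = atan2(-0.385, -0.669) = 210° (azimuth of n's horizontal projection).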